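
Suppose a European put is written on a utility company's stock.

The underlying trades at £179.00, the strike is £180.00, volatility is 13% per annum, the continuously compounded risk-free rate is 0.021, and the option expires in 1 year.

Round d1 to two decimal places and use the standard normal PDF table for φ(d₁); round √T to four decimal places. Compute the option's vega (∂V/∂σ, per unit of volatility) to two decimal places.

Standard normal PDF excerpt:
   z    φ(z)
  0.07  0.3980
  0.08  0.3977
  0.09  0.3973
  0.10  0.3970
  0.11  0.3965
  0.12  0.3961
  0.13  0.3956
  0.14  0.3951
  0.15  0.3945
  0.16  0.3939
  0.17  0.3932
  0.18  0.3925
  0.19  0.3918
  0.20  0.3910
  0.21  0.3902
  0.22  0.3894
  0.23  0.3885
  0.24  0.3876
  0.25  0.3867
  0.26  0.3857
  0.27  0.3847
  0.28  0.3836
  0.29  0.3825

T = 1;  σ√T = 0.1300
ln(S/K) + (r + σ²/2)T = ln(179/180) + (0.021 + 0.13²/2)·1 = -0.0056 + 0.0295 = 0.0239
d₁ = 0.0239 / 0.1300 = 0.1837 ⇒ 0.18
√T = √1 = 1.0000
φ(d₁) = φ(0.18) = 0.3925
vega = S·φ(d₁)·√T = 179·0.3925·1.0000 = 70.2575

70.26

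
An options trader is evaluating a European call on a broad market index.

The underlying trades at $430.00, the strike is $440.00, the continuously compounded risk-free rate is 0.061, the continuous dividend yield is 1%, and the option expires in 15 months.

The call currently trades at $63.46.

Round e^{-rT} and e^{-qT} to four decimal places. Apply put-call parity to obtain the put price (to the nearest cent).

$46.50

exp(−qT) = exp(−0.01·1.25) = 0.9876;  exp(−rT) = exp(−0.061·1.25) = 0.9266
Put-call parity: C − P = S·e^(−qT) − K·e^(−rT) = 430·0.9876 − 440·0.9266 = 424.6680 − 407.7040 = 16.9640
P = C − (C − P) = 63.46 − (16.9640) = 46.4960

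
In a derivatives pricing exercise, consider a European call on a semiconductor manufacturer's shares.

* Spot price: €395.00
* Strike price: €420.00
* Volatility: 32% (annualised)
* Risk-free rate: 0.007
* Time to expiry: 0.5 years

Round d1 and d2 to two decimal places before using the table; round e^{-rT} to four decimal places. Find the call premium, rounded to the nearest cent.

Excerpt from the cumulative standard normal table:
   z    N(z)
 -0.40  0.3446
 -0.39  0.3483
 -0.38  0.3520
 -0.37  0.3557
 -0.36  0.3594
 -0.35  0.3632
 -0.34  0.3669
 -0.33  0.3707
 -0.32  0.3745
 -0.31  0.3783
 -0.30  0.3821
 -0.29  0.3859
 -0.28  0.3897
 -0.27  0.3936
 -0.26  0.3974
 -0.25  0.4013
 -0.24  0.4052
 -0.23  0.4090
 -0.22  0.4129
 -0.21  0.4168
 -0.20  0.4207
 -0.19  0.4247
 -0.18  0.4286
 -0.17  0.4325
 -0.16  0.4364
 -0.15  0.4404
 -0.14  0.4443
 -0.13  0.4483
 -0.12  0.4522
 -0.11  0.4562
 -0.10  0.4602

€26.63

σ√T = 0.32·√0.5 = 0.2263
ln(S/K) + (r + σ²/2)T = ln(395/420) + (0.007 + 0.32²/2)·0.5 = -0.0614 + 0.0291 = -0.0323
d₁ = -0.0323 / 0.2263 = -0.1426 which rounds to -0.14
d₂ = d₁ − σ√T = -0.1426 − 0.2263 = -0.3689 which rounds to -0.37
exp(−rT) = exp(−0.007·0.5) = 0.9965
C = 395·N(-0.14) − 420·0.9965·N(-0.37) = 395·0.4443 − 420·0.9965·0.3557 = 175.4985 − 148.8711 = 26.6274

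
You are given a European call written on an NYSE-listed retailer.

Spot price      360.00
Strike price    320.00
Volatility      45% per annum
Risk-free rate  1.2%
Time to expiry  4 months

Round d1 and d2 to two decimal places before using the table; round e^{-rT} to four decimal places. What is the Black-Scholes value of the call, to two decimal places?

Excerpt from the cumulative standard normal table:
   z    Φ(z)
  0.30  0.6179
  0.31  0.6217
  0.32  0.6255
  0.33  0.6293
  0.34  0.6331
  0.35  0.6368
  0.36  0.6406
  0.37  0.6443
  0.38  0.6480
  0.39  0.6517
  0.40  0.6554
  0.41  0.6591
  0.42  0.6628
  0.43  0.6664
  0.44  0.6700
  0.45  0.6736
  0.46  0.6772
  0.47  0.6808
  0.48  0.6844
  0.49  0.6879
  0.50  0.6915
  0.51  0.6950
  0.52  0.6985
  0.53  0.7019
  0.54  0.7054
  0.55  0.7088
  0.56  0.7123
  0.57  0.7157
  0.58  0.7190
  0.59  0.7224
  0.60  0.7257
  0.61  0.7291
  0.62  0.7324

σ√T = 0.45·√0.3333 = 0.2598
d₁ = [ln(360/320) + (0.012 + 0.45²/2)·0.3333] / 0.2598 = [0.1178 + 0.0377] / 0.2598 = 0.5986 which rounds to 0.60
d₂ = d₁ − σ√T = 0.5986 − 0.2598 = 0.3388 which rounds to 0.34
e^(−rT) = e^(−0.012·0.3333) = 0.9960
N(d₁) = N(0.60) = 0.7257;  N(d₂) = N(0.34) = 0.6331
C = 360·0.7257 − 320·0.9960·0.6331 = 261.2520 − 201.7816 = 59.4704

59.47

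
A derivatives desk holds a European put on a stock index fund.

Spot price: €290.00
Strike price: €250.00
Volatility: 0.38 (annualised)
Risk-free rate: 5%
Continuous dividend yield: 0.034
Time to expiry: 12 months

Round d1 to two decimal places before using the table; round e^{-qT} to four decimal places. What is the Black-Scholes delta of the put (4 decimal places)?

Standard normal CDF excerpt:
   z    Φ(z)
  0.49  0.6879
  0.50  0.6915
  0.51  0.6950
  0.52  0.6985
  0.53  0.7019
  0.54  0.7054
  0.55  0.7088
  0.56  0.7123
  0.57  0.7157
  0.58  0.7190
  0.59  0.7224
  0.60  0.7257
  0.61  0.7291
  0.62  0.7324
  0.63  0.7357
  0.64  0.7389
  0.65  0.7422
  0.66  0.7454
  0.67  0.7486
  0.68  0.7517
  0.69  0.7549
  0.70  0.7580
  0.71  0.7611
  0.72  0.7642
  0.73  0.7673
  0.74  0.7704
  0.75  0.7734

-0.2587

T = 1;  σ√T = 0.3800
ln(S/K) + (r − q + σ²/2)T = ln(290/250) + (0.05 − 0.034 + 0.38²/2)·1 = 0.1484 + 0.0882 = 0.2366
d₁ = 0.2366 / 0.3800 = 0.6227 which rounds to 0.62
N(d₁) = N(0.62) = 0.7324
Δ_put = exp(−qT)·(N(d₁) − 1) = 0.9666·(0.7324 − 1) = -0.2587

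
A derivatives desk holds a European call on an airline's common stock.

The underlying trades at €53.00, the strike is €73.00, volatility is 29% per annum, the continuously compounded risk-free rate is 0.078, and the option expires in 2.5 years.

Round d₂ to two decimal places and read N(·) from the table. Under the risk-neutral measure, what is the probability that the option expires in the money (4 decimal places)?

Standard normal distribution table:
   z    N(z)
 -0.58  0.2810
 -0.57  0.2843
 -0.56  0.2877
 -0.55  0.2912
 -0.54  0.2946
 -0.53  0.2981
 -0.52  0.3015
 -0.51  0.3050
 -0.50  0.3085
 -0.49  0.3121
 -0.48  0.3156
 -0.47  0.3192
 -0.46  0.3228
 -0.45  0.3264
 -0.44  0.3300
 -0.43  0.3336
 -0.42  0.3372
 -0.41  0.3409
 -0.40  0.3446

σ√T = 0.29·√2.5 = 0.4585
d₁ = [ln(53/73) + (0.078 + 0.29²/2)·2.5] / 0.4585 = [-0.3202 + 0.3001] / 0.4585 = -0.0437 ⇒ -0.04
d₂ = d₁ − σ√T = -0.0437 − 0.4585 = -0.5022 ⇒ -0.50
Pr(exercise) under Q = N(d₂) = 0.3085

0.3085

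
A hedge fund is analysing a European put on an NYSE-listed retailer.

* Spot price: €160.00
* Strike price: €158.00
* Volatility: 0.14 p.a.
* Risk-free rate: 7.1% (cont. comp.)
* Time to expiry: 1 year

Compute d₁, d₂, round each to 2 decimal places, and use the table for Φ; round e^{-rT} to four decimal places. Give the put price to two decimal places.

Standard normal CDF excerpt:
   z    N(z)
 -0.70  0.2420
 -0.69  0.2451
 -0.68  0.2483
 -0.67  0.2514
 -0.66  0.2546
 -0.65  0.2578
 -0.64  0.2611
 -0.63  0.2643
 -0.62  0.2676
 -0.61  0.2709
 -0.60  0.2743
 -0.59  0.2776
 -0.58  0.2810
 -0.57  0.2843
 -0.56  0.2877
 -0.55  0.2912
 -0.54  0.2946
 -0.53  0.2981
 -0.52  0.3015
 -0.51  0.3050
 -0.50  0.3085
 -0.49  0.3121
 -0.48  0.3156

€3.65

σ√T = 0.14 × 1.0000 = 0.1400
d₁ = [ln(160/158) + (0.071 + 0.14²/2)·1] / 0.1400 = [0.0126 + 0.0808] / 0.1400 = 0.6670 ≈ 0.67
d₂ = d₁ − σ√T = 0.6670 − 0.1400 = 0.5270 ≈ 0.53
exp(−rT) = exp(−0.071·1) = 0.9315
P = 158·0.9315·N(-0.53) − 160·N(-0.67) = 158·0.9315·0.2981 − 160·0.2514 = 43.8735 − 40.2240 = 3.6495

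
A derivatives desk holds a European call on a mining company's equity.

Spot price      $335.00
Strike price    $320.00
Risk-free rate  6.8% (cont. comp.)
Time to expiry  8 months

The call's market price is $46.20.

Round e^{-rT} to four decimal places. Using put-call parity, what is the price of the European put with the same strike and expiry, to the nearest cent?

e^(−rT) = e^(−0.068·0.6667) = 0.9557
Put-call parity: C − P = S − K·e^(−rT) = 335 − 320·0.9557 = 335 − 305.8240 = 29.1760
P = C − (C − P) = 46.20 − (29.1760) = 17.0240

$17.02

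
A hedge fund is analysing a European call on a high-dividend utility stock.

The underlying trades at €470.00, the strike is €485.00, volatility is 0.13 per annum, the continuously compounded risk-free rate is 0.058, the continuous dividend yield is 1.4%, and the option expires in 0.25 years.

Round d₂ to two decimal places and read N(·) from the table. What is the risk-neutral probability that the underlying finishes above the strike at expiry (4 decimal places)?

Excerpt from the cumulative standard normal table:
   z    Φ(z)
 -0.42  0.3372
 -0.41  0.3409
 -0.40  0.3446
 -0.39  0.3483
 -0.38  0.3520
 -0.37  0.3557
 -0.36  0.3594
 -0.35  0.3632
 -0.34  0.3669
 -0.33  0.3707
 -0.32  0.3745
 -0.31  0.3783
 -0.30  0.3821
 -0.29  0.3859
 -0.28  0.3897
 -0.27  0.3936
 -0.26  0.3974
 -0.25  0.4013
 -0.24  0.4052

σ√T = 0.13 × 0.5000 = 0.0650
d₁ = [ln(470/485) + (0.058 − 0.014 + 0.13²/2)·0.25] / 0.0650 = [-0.0314 + 0.0131] / 0.0650 = -0.2816 ≈ -0.28
d₂ = d₁ − σ√T = -0.2816 − 0.0650 = -0.3466 ≈ -0.35
Pr(exercise) under Q = N(d₂) = 0.3632

0.3632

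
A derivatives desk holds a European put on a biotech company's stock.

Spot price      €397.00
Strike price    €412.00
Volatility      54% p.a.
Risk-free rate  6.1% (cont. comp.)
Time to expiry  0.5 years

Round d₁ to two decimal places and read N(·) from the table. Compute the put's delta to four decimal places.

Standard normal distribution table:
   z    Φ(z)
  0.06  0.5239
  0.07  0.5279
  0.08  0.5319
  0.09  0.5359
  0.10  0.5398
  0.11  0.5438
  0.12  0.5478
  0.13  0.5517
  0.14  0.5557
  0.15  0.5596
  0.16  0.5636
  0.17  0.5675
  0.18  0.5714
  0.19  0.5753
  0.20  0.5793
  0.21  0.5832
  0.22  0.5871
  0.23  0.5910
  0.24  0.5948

-0.4325

T = 0.5;  σ√T = 0.3818
d₁ = [ln(397/412) + (0.061 + ½·0.54²)·0.5] / (σ√T) = (-0.0371 + 0.1034) / 0.3818 = 0.1737 → 0.17
N(d₁) = N(0.17) = 0.5675
Δ_put = N(d₁) − 1 = 0.5675 − 1 = -0.4325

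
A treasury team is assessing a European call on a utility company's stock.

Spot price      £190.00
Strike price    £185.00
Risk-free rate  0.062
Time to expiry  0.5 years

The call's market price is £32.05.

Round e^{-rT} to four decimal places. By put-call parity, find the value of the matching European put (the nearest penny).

£21.41

exp(−rT) = exp(−0.062·0.5) = 0.9695
Put-call parity: C − P = S − K·e^(−rT) = 190 − 185·0.9695 = 190 − 179.3575 = 10.6425
P = C − (C − P) = 32.05 − (10.6425) = 21.4075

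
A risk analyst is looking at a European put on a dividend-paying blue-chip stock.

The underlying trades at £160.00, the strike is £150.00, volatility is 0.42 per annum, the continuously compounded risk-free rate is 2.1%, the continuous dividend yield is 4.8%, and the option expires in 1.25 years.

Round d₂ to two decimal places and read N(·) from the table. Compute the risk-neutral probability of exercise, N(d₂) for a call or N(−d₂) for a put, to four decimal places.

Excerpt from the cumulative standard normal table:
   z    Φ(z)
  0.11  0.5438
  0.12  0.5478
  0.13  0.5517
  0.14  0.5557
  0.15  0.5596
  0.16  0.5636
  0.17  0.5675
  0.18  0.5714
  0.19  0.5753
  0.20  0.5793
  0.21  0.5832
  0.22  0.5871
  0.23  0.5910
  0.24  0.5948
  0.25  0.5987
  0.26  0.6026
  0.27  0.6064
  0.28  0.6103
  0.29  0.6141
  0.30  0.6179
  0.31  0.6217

0.5675

σ√T = 0.42·√1.25 = 0.4696
ln(S/K) + (r − q + σ²/2)T = ln(160/150) + (0.021 − 0.048 + 0.42²/2)·1.25 = 0.0645 + 0.0765 = 0.1410
d₁ = 0.1410 / 0.4696 = 0.3004 → 0.30
d₂ = d₁ − σ√T = 0.3004 − 0.4696 = -0.1692 → -0.17
Pr(exercise) under Q = N(−d₂) = N(0.17) = 0.5675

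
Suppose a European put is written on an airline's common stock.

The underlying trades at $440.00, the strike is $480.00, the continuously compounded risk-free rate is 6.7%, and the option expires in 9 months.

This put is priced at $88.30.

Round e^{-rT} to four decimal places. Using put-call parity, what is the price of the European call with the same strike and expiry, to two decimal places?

e^(−rT) = e^(−0.067·0.75) = 0.9510
Put-call parity: C − P = S − K·e^(−rT) = 440 − 480·0.9510 = 440 − 456.4800 = -16.4800
C = P + (C − P) = 88.30 + (-16.4800) = 71.8200

$71.82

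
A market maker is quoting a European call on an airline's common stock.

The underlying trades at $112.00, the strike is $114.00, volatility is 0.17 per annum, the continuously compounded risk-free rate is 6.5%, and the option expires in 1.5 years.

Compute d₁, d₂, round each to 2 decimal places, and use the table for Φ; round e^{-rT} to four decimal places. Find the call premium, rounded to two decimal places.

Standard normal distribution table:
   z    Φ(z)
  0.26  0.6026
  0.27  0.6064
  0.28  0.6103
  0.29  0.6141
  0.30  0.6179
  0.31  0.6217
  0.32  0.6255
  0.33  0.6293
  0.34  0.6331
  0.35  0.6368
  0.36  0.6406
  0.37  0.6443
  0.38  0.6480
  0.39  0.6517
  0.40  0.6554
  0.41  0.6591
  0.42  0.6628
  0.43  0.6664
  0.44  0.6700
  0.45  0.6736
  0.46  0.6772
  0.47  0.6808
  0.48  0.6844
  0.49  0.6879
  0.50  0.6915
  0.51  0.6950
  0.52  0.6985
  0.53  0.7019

T = 1.5;  σ√T = 0.2082
ln(S/K) + (r + σ²/2)T = ln(112/114) + (0.065 + 0.17²/2)·1.5 = -0.0177 + 0.1192 = 0.1015
d₁ = 0.1015 / 0.2082 = 0.4874 which rounds to 0.49
d₂ = d₁ − σ√T = 0.4874 − 0.2082 = 0.2792 which rounds to 0.28
exp(−rT) = exp(−0.065·1.5) = 0.9071
N(d₁) = N(0.49) = 0.6879;  N(d₂) = N(0.28) = 0.6103
C = 112·0.6879 − 114·0.9071·0.6103 = 77.0448 − 63.1108 = 13.9340

$13.93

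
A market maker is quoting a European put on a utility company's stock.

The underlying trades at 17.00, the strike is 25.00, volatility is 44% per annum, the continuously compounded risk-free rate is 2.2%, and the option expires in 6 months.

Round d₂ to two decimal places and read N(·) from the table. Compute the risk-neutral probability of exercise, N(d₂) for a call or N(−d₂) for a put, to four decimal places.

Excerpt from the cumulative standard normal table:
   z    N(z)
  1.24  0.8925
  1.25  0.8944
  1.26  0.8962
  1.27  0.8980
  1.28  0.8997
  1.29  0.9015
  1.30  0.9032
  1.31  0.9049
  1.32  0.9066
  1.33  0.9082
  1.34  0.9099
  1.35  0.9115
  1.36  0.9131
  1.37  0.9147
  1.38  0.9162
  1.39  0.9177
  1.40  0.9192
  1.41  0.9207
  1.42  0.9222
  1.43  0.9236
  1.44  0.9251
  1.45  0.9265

σ√T = 0.44 × 0.7071 = 0.3111
d₁ = [ln(17/25) + (0.022 + 0.44²/2)·0.5] / 0.3111 = [-0.3857 + 0.0594] / 0.3111 = -1.0486 which rounds to -1.05
d₂ = d₁ − σ√T = -1.0486 − 0.3111 = -1.3598 which rounds to -1.36
Pr(exercise) under Q = N(−d₂) = N(1.36) = 0.9131

0.9131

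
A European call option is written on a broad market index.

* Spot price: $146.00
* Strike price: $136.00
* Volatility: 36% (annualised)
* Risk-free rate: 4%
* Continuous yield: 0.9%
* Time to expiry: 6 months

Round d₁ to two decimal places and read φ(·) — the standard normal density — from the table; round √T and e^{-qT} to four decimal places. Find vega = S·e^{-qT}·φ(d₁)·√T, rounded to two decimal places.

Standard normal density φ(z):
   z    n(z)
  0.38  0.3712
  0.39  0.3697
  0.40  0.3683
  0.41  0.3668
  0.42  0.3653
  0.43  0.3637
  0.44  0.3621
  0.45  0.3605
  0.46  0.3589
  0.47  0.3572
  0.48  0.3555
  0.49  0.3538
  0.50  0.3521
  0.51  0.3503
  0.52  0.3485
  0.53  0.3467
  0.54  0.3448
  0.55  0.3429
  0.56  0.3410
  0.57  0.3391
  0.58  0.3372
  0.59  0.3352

36.71

σ√T = 0.36 × 0.7071 = 0.2546
d₁ = [ln(146/136) + (0.04 − 0.009 + 0.36²/2)·0.5] / 0.2546 = [0.0710 + 0.0479] / 0.2546 = 0.4669 ⇒ 0.47
√T = √0.5 = 0.7071
φ(d₁) = φ(0.47) = 0.3572
exp(−qT) = exp(−0.009·0.5) = 0.9955
vega = S·exp(−qT)·φ(d₁)·√T = 146·0.9955·0.3572·0.7071 = 36.7102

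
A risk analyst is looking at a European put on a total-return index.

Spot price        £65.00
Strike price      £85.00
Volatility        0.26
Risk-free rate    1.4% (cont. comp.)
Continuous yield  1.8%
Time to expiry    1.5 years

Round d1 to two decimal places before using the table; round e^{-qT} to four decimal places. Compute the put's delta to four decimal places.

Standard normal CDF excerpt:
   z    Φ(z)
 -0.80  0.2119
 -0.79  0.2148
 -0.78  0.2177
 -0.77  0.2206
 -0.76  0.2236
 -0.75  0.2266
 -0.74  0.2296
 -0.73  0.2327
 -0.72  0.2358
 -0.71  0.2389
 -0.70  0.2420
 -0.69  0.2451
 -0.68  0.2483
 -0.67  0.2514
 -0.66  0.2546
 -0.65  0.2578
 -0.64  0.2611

-0.7378

σ√T = 0.26 × 1.2247 = 0.3184
d₁ = [ln(65/85) + (0.014 − 0.018 + 0.26²/2)·1.5] / 0.3184 = [-0.2683 + 0.0447] / 0.3184 = -0.7021 → -0.70
N(d₁) = N(-0.70) = 0.2420
Δ_put = e^(−qT)·(N(d₁) − 1) = 0.9734·(0.2420 − 1) = -0.7378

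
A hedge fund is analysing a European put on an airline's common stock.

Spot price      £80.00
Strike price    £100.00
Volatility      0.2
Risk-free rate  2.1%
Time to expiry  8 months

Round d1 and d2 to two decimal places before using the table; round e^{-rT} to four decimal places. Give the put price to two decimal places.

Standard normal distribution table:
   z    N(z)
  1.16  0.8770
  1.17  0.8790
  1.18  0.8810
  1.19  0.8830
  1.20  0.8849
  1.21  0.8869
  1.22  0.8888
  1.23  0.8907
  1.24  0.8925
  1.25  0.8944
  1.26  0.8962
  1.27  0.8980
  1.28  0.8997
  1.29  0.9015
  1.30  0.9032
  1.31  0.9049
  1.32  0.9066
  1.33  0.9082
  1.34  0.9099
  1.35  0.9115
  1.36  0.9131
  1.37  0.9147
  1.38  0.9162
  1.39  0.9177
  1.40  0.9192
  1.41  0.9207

σ√T = 0.2·√0.6667 = 0.1633
ln(S/K) + (r + σ²/2)T = ln(80/100) + (0.021 + 0.2²/2)·0.6667 = -0.2231 + 0.0273 = -0.1958
d₁ = -0.1958 / 0.1633 = -1.1991 ⇒ -1.20
d₂ = d₁ − σ√T = -1.1991 − 0.1633 = -1.3624 ⇒ -1.36
e^(−rT) = e^(−0.021·0.6667) = 0.9861
P = 100·0.9861·N(1.36) − 80·N(1.20) = 100·0.9861·0.9131 − 80·0.8849 = 90.0408 − 70.7920 = 19.2488

£19.25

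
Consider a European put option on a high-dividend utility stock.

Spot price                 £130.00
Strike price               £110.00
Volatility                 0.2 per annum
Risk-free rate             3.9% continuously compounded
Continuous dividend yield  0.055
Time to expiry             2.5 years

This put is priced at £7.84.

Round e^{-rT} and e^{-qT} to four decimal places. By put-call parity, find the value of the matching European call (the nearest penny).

exp(−qT) = exp(−0.055·2.5) = 0.8715;  exp(−rT) = exp(−0.039·2.5) = 0.9071
Put-call parity: C − P = S·e^(−qT) − K·e^(−rT) = 130·0.8715 − 110·0.9071 = 113.2950 − 99.7810 = 13.5140
C = P + (C − P) = 7.84 + (13.5140) = 21.3540

£21.35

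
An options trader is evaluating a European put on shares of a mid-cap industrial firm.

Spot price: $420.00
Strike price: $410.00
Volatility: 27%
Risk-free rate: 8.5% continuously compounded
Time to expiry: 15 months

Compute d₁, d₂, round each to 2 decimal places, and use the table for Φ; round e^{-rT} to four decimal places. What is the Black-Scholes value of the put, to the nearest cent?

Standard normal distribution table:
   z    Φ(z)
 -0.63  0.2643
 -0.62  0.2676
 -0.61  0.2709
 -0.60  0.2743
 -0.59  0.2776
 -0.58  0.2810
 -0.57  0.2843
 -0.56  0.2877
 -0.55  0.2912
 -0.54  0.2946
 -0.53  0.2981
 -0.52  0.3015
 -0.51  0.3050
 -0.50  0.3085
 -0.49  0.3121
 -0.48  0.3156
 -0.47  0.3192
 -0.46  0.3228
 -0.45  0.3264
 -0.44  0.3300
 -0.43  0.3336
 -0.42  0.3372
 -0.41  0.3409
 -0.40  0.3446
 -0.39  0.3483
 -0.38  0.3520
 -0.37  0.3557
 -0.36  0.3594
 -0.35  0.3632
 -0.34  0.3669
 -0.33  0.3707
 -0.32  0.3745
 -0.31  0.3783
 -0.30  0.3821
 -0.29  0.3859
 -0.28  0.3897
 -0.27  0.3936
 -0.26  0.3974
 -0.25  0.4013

σ√T = 0.27 × 1.1180 = 0.3019
d₁ = [ln(420/410) + (0.085 + 0.27²/2)·1.25] / 0.3019 = [0.0241 + 0.1518] / 0.3019 = 0.5827 ≈ 0.58
d₂ = d₁ − σ√T = 0.5827 − 0.3019 = 0.2809 ≈ 0.28
exp(−rT) = exp(−0.085·1.25) = 0.8992
P = 410·0.8992·N(-0.28) − 420·N(-0.58) = 410·0.8992·0.3897 − 420·0.2810 = 143.6715 − 118.0200 = 25.6515

$25.65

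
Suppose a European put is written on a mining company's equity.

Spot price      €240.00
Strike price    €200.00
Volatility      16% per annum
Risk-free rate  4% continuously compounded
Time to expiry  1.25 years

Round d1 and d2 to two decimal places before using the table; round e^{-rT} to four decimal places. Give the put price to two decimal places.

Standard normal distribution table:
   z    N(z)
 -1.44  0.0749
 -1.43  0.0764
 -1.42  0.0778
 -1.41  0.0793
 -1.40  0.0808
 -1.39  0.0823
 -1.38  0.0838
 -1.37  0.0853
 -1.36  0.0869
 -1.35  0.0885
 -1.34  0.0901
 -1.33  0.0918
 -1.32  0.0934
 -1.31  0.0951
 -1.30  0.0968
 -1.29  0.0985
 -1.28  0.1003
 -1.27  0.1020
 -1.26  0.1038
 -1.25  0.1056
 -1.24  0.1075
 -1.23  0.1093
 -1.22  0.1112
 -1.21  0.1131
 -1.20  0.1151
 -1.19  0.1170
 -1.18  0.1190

σ√T = 0.16 × 1.1180 = 0.1789
d₁ = [ln(240/200) + (0.04 + 0.16²/2)·1.25] / 0.1789 = [0.1823 + 0.0660] / 0.1789 = 1.3882 ⇒ 1.39
d₂ = d₁ − σ√T = 1.3882 − 0.1789 = 1.2093 ⇒ 1.21
e^(−rT) = e^(−0.04·1.25) = 0.9512
N(−d₂) = N(-1.21) = 0.1131;  N(−d₁) = N(-1.39) = 0.0823
P = 200·0.9512·0.1131 − 240·0.0823 = 21.5161 − 19.7520 = 1.7641

€1.76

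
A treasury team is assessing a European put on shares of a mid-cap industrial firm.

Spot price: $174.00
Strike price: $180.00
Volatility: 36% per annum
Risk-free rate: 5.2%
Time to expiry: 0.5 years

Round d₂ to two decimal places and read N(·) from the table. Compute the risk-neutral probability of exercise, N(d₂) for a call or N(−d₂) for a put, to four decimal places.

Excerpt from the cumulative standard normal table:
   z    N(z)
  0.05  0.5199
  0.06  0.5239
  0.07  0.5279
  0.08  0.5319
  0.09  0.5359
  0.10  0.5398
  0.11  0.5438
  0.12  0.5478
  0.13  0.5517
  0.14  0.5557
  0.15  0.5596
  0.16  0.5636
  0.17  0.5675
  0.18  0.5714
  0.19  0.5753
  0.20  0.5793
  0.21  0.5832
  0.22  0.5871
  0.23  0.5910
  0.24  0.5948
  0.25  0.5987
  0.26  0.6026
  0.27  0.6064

0.5636

σ√T = 0.36 × 0.7071 = 0.2546
d₁ = [ln(174/180) + (0.052 + 0.36²/2)·0.5] / 0.2546 = [-0.0339 + 0.0584] / 0.2546 = 0.0962 which rounds to 0.10
d₂ = d₁ − σ√T = 0.0962 − 0.2546 = -0.1583 which rounds to -0.16
Risk-neutral Pr[S_T < K] = N(−d₂) = N(0.16) = 0.5636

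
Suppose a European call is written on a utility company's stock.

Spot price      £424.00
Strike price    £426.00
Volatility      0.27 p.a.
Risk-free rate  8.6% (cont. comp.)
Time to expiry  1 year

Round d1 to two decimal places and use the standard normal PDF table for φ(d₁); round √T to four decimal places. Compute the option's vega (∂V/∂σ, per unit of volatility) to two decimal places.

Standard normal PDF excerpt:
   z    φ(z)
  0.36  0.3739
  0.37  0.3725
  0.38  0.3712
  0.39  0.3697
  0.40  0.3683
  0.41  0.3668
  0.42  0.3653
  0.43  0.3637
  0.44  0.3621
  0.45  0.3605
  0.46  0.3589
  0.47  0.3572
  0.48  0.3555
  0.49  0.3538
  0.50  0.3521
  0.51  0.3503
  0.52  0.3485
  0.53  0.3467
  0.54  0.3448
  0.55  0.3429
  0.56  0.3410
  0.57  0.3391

σ√T = 0.27 × 1.0000 = 0.2700
d₁ = [ln(424/426) + (0.086 + 0.27²/2)·1] / 0.2700 = [-0.0047 + 0.1225] / 0.2700 = 0.4361 which rounds to 0.44
√T = √1 = 1.0000
φ(d₁) = φ(0.44) = 0.3621
vega = S·φ(d₁)·√T = 424·0.3621·1.0000 = 153.5304

153.53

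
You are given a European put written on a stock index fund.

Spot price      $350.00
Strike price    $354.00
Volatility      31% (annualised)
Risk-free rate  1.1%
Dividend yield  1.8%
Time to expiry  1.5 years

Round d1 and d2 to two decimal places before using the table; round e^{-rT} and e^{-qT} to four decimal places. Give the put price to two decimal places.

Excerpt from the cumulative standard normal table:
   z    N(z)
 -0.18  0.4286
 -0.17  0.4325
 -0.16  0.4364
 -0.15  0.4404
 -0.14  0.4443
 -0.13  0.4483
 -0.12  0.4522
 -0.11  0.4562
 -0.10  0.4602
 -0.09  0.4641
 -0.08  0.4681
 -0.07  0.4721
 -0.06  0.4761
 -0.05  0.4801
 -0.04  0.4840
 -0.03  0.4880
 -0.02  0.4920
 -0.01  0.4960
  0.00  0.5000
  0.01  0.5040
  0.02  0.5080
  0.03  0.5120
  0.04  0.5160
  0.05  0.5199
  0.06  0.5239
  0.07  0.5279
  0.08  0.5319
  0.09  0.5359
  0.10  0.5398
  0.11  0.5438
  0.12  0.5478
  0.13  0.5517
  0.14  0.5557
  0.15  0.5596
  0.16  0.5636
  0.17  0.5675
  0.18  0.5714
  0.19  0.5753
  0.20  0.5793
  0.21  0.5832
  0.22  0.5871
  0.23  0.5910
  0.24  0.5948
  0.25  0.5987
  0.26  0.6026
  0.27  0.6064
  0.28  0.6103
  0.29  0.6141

σ√T = 0.31·√1.5 = 0.3797
d₁ = [ln(350/354) + (0.011 − 0.018 + 0.31²/2)·1.5] / 0.3797 = [-0.0114 + 0.0616] / 0.3797 = 0.1322 which rounds to 0.13
d₂ = d₁ − σ√T = 0.1322 − 0.3797 = -0.2474 which rounds to -0.25
exp(−qT) = exp(−0.018·1.5) = 0.9734;  exp(−rT) = exp(−0.011·1.5) = 0.9836
P = 354·0.9836·N(0.25) − 350·0.9734·N(-0.13) = 354·0.9836·0.5987 − 350·0.9734·0.4483 = 208.4640 − 152.7313 = 55.7327

$55.73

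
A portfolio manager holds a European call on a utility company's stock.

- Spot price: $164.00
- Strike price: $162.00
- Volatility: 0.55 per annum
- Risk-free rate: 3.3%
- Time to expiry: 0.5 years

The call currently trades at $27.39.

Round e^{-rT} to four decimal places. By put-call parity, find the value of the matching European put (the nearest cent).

exp(−rT) = exp(−0.033·0.5) = 0.9836
Put-call parity: C − P = S − K·e^(−rT) = 164 − 162·0.9836 = 164 − 159.3432 = 4.6568
P = C − (C − P) = 27.39 − (4.6568) = 22.7332

$22.73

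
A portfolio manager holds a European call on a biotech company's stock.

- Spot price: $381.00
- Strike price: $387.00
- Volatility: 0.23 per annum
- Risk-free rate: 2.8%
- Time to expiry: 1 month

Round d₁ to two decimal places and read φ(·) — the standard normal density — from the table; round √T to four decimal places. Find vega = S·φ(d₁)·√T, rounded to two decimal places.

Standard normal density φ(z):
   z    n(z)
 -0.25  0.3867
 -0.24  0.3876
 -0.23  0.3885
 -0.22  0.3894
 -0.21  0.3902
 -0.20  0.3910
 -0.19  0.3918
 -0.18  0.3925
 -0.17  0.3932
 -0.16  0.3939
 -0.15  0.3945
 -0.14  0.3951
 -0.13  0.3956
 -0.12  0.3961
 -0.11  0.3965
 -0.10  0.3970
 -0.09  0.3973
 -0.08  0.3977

43.25

σ√T = 0.23·√0.08333 = 0.0664
ln(S/K) + (r + σ²/2)T = ln(381/387) + (0.028 + 0.23²/2)·0.08333 = -0.0156 + 0.0045 = -0.0111
d₁ = -0.0111 / 0.0664 = -0.1670 ⇒ -0.17
√T = √0.08333 = 0.2887
φ(d₁) = φ(-0.17) = 0.3932
vega = S·φ(d₁)·√T = 381·0.3932·0.2887 = 43.2499
(Call and put vega coincide under Black-Scholes.)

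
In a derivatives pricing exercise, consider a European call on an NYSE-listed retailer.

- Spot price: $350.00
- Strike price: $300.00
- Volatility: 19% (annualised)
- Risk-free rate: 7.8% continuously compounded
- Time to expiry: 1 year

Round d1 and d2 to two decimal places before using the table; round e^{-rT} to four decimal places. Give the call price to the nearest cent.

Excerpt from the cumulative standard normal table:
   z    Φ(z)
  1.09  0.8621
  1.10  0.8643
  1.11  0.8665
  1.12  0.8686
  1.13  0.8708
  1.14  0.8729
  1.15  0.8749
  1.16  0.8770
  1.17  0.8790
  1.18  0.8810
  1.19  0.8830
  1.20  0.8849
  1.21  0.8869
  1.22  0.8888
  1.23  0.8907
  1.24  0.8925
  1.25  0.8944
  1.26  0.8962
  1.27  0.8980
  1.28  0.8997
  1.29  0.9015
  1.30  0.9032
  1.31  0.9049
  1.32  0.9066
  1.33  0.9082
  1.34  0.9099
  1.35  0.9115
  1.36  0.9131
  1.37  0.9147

$75.66

T = 1;  σ√T = 0.1900
d₁ = [ln(350/300) + (0.078 + 0.19²/2)·1] / 0.1900 = [0.1542 + 0.0960] / 0.1900 = 1.3168 which rounds to 1.32
d₂ = d₁ − σ√T = 1.3168 − 0.1900 = 1.1268 which rounds to 1.13
exp(−rT) = exp(−0.078·1) = 0.9250
N(d₁) = N(1.32) = 0.9066;  N(d₂) = N(1.13) = 0.8708
C = 350·0.9066 − 300·0.9250·0.8708 = 317.3100 − 241.6470 = 75.6630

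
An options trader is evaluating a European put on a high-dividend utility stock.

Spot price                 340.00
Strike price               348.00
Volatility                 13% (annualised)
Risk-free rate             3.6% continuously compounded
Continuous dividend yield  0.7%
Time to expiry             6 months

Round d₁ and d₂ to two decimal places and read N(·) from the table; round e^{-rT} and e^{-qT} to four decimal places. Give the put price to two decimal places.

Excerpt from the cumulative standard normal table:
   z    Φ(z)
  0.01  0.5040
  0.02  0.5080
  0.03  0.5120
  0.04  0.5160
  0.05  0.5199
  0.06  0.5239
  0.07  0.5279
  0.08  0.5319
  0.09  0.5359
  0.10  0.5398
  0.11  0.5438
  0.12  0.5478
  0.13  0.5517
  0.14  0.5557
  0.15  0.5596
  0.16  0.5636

σ√T = 0.13 × 0.7071 = 0.0919
d₁ = [ln(340/348) + (0.036 − 0.007 + ½·0.13²)·0.5] / (σ√T) = (-0.0233 + 0.0187) / 0.0919 = -0.0493 ⇒ -0.05
d₂ = -0.0493 − 0.0919 = -0.1412 ⇒ -0.14
exp(−qT) = exp(−0.007·0.5) = 0.9965;  exp(−rT) = exp(−0.036·0.5) = 0.9822
N(−d₂) = N(0.14) = 0.5557;  N(−d₁) = N(0.05) = 0.5199
P = 348·0.9822·0.5557 − 340·0.9965·0.5199 = 189.9414 − 176.1473 = 13.7941

13.79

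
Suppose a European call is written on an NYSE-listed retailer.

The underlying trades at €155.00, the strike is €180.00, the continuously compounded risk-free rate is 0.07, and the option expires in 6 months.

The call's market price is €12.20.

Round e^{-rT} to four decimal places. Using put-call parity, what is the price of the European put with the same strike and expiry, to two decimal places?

exp(−rT) = exp(−0.07·0.5) = 0.9656
Put-call parity: C − P = S − K·e^(−rT) = 155 − 180·0.9656 = 155 − 173.8080 = -18.8080
P = C − (C − P) = 12.20 − (-18.8080) = 31.0080

€31.01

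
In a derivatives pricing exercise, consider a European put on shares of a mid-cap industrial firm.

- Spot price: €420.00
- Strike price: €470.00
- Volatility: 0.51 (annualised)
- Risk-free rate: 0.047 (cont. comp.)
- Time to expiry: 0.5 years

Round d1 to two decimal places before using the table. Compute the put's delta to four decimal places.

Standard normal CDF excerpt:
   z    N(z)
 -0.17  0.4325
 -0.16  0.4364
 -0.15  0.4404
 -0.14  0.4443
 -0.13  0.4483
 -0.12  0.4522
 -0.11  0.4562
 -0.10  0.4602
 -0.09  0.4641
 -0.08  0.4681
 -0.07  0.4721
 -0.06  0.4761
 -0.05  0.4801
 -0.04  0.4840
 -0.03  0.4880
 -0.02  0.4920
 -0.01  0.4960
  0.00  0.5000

T = 0.5;  σ√T = 0.3606
d₁ = [ln(420/470) + (0.047 + ½·0.51²)·0.5] / (σ√T) = (-0.1125 + 0.0885) / 0.3606 = -0.0664 ⇒ -0.07
N(d₁) = N(-0.07) = 0.4721
Δ_put = N(d₁) − 1 = 0.4721 − 1 = -0.5279

-0.5279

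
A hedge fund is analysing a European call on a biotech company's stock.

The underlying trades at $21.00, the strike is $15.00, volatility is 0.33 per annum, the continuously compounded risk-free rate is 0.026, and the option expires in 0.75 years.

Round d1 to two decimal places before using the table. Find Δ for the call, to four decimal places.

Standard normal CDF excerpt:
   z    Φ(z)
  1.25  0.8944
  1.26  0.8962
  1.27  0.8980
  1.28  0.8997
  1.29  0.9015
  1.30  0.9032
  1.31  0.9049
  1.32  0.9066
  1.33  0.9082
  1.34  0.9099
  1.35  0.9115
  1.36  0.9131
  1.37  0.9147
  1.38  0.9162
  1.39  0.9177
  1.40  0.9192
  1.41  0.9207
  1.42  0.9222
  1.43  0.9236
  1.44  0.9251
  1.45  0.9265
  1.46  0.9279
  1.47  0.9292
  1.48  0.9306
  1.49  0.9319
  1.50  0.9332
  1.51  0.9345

σ√T = 0.33 × 0.8660 = 0.2858
d₁ = [ln(21/15) + (0.026 + ½·0.33²)·0.75] / (σ√T) = (0.3365 + 0.0603) / 0.2858 = 1.3885 ⇒ 1.39
N(d₁) = N(1.39) = 0.9177
Δ_call = N(d₁) = 0.9177

0.9177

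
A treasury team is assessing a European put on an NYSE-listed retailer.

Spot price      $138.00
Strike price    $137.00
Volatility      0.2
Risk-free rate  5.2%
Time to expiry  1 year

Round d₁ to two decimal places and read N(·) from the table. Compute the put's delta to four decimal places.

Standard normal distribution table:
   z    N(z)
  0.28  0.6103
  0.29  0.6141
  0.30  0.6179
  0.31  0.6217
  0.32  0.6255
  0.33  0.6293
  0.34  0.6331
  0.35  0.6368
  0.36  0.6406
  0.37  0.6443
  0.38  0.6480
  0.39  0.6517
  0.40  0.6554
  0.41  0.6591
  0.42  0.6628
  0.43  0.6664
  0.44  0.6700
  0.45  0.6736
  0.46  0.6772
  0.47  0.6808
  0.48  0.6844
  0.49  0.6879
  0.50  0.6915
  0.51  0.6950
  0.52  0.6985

-0.3446

σ√T = 0.2 × 1.0000 = 0.2000
d₁ = [ln(138/137) + (0.052 + ½·0.2²)·1] / (σ√T) = (0.0073 + 0.0720) / 0.2000 = 0.3964 → 0.40
N(d₁) = N(0.40) = 0.6554
Δ_put = N(d₁) − 1 = 0.6554 − 1 = -0.3446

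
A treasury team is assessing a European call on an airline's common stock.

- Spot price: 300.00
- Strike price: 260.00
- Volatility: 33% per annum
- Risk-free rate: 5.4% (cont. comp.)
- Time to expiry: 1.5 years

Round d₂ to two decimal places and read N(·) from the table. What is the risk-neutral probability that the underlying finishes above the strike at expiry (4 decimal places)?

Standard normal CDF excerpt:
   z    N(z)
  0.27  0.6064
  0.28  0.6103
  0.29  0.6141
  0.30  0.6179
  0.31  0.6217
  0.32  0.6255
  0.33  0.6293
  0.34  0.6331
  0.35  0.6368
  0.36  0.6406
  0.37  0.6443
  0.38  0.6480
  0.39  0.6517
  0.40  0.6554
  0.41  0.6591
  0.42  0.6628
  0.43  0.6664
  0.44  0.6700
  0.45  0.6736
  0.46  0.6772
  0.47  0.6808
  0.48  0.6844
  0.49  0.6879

T = 1.5;  σ√T = 0.4042
ln(S/K) + (r + σ²/2)T = ln(300/260) + (0.054 + 0.33²/2)·1.5 = 0.1431 + 0.1627 = 0.3058
d₁ = 0.3058 / 0.4042 = 0.7566 ≈ 0.76
d₂ = d₁ − σ√T = 0.7566 − 0.4042 = 0.3524 ≈ 0.35
Risk-neutral Pr[S_T > K] = N(d₂) = N(0.35) = 0.6368

0.6368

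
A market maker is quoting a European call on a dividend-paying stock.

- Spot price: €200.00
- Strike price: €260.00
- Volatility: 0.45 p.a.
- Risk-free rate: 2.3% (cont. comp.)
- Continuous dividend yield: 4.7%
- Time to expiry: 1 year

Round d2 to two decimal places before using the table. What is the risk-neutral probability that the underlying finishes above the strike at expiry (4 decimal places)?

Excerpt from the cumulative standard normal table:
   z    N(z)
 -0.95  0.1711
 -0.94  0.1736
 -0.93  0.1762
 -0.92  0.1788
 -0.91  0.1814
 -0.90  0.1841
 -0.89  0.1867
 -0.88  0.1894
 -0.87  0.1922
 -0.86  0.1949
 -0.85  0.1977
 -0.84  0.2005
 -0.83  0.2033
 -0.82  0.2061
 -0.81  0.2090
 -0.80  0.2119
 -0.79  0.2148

T = 1;  σ√T = 0.4500
d₁ = [ln(200/260) + (0.023 − 0.047 + 0.45²/2)·1] / 0.4500 = [-0.2624 + 0.0773] / 0.4500 = -0.4114 → -0.41
d₂ = d₁ − σ√T = -0.4114 − 0.4500 = -0.8614 → -0.86
Pr(exercise) under Q = N(d₂) = 0.1949

0.1949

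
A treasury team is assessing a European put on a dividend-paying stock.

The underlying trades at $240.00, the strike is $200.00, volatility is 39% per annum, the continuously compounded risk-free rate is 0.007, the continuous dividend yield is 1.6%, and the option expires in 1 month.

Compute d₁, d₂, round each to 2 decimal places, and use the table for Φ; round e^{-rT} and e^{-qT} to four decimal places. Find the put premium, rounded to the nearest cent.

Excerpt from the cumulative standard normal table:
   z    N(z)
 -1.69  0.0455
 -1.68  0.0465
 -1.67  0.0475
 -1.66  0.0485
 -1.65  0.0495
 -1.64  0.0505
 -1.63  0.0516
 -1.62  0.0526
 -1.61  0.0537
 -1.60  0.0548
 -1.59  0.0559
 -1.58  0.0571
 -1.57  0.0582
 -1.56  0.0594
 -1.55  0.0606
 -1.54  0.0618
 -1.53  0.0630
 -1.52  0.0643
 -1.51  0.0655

T = 0.08333;  σ√T = 0.1126
d₁ = [ln(240/200) + (0.007 − 0.016 + ½·0.39²)·0.08333] / (σ√T) = (0.1823 + 0.0056) / 0.1126 = 1.6691 which rounds to 1.67
d₂ = 1.6691 − 0.1126 = 1.5565 which rounds to 1.56
exp(−qT) = exp(−0.016·0.08333) = 0.9987;  exp(−rT) = exp(−0.007·0.08333) = 0.9994
N(−d₂) = N(-1.56) = 0.0594;  N(−d₁) = N(-1.67) = 0.0475
P = 200·0.9994·0.0594 − 240·0.9987·0.0475 = 11.8729 − 11.3852 = 0.4877

$0.49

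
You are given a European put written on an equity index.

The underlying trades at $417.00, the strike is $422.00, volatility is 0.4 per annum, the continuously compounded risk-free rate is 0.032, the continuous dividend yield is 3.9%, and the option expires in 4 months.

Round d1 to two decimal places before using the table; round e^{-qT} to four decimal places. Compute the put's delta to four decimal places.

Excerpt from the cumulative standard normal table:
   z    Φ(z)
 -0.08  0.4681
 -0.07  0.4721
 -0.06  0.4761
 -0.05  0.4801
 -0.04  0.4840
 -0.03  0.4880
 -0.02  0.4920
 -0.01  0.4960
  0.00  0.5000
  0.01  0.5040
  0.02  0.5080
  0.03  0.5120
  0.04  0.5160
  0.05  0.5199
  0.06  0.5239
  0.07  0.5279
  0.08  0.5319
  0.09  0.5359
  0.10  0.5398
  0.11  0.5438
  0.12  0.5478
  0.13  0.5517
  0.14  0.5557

-0.4739

T = 0.3333;  σ√T = 0.2309
d₁ = [ln(417/422) + (0.032 − 0.039 + ½·0.4²)·0.3333] / (σ√T) = (-0.0119 + 0.0243) / 0.2309 = 0.0538 ≈ 0.05
N(d₁) = N(0.05) = 0.5199
Δ_put = e^(−qT)·(N(d₁) − 1) = 0.9871·(0.5199 − 1) = -0.4739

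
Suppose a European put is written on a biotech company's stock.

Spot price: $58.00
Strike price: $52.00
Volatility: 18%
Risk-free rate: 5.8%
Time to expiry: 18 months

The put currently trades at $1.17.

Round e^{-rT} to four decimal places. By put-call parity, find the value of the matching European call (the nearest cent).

$11.50

exp(−rT) = exp(−0.058·1.5) = 0.9167
Put-call parity: C − P = S − K·e^(−rT) = 58 − 52·0.9167 = 58 − 47.6684 = 10.3316
C = P + (C − P) = 1.17 + (10.3316) = 11.5016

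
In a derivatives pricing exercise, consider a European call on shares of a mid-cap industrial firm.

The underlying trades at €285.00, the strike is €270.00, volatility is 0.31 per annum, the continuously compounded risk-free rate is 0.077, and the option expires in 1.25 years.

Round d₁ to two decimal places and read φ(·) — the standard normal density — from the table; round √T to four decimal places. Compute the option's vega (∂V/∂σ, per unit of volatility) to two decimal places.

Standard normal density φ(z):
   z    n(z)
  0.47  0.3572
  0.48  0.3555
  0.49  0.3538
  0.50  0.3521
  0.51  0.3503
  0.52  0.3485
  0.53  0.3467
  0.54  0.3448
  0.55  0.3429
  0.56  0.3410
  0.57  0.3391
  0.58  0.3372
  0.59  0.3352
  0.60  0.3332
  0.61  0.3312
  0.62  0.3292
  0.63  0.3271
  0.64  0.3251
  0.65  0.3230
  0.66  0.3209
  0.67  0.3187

σ√T = 0.31·√1.25 = 0.3466
ln(S/K) + (r + σ²/2)T = ln(285/270) + (0.077 + 0.31²/2)·1.25 = 0.0541 + 0.1563 = 0.2104
d₁ = 0.2104 / 0.3466 = 0.6070 ≈ 0.61
√T = √1.25 = 1.1180
φ(d₁) = φ(0.61) = 0.3312
vega = S·φ(d₁)·√T = 285·0.3312·1.1180 = 105.5303

105.53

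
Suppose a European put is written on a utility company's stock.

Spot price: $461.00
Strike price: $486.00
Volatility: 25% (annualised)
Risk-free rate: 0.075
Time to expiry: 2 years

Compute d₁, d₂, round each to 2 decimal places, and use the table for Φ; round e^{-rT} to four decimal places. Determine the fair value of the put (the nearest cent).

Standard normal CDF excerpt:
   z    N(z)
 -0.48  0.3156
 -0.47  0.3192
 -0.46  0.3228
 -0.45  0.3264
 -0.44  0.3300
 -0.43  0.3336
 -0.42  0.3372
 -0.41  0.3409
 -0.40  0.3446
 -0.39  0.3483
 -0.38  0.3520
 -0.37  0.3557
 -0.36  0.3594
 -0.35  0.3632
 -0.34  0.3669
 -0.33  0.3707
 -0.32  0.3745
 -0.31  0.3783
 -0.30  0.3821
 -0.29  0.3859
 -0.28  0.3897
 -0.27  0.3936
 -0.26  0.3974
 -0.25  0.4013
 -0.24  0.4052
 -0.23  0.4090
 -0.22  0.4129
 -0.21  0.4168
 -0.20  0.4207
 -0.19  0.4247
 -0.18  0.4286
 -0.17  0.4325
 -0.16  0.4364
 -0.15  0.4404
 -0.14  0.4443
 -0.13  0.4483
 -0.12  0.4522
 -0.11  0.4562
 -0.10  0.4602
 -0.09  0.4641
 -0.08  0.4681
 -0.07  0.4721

$42.03

T = 2;  σ√T = 0.3536
d₁ = [ln(461/486) + (0.075 + 0.25²/2)·2] / 0.3536 = [-0.0528 + 0.2125] / 0.3536 = 0.4517 → 0.45
d₂ = d₁ − σ√T = 0.4517 − 0.3536 = 0.0981 → 0.10
e^(−rT) = e^(−0.075·2) = 0.8607
N(−d₂) = N(-0.10) = 0.4602;  N(−d₁) = N(-0.45) = 0.3264
P = 486·0.8607·0.4602 − 461·0.3264 = 192.5018 − 150.4704 = 42.0314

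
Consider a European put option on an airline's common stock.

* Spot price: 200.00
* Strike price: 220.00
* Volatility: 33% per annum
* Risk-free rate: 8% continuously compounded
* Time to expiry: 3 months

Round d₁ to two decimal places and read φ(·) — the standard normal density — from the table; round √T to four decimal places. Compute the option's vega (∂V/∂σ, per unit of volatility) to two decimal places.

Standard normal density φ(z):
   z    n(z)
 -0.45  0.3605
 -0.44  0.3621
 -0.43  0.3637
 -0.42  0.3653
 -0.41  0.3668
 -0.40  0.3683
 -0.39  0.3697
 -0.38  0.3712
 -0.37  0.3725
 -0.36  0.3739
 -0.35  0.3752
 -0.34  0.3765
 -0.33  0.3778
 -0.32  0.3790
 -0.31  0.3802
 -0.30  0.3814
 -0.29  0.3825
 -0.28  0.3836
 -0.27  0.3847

37.25

T = 0.25;  σ√T = 0.1650
d₁ = [ln(200/220) + (0.08 + 0.33²/2)·0.25] / 0.1650 = [-0.0953 + 0.0336] / 0.1650 = -0.3739 which rounds to -0.37
√T = √0.25 = 0.5000
φ(d₁) = φ(-0.37) = 0.3725
vega = S·φ(d₁)·√T = 200·0.3725·0.5000 = 37.2500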